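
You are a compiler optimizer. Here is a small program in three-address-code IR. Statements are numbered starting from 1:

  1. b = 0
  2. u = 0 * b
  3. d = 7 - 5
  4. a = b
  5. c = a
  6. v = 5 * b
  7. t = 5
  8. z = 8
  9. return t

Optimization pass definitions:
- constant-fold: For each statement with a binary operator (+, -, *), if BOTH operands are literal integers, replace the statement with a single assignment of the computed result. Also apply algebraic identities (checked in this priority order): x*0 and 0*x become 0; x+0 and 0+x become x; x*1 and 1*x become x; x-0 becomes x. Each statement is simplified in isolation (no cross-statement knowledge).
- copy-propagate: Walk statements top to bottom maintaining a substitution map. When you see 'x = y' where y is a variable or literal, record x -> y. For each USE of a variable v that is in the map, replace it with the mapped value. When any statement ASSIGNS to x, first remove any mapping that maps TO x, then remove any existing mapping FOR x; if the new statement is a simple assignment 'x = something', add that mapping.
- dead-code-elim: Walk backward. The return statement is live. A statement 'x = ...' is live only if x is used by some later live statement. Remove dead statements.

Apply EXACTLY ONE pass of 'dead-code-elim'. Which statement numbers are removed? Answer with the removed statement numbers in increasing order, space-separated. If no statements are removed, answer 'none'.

Answer: 1 2 3 4 5 6 8

Derivation:
Backward liveness scan:
Stmt 1 'b = 0': DEAD (b not in live set [])
Stmt 2 'u = 0 * b': DEAD (u not in live set [])
Stmt 3 'd = 7 - 5': DEAD (d not in live set [])
Stmt 4 'a = b': DEAD (a not in live set [])
Stmt 5 'c = a': DEAD (c not in live set [])
Stmt 6 'v = 5 * b': DEAD (v not in live set [])
Stmt 7 't = 5': KEEP (t is live); live-in = []
Stmt 8 'z = 8': DEAD (z not in live set ['t'])
Stmt 9 'return t': KEEP (return); live-in = ['t']
Removed statement numbers: [1, 2, 3, 4, 5, 6, 8]
Surviving IR:
  t = 5
  return t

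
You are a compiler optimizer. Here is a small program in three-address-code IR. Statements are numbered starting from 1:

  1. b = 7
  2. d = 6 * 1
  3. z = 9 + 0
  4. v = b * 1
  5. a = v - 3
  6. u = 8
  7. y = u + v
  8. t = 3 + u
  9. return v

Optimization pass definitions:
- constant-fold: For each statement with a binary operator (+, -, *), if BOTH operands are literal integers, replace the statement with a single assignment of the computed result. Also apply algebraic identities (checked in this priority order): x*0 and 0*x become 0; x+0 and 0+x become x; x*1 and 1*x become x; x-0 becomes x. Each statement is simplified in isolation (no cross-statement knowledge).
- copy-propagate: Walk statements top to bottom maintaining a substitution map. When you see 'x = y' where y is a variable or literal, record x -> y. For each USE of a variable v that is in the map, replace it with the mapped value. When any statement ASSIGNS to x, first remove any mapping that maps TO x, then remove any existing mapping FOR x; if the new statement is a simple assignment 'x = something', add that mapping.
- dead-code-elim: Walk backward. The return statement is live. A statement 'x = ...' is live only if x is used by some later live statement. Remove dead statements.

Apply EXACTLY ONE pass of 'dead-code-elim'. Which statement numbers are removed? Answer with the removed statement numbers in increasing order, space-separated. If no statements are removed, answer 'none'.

Answer: 2 3 5 6 7 8

Derivation:
Backward liveness scan:
Stmt 1 'b = 7': KEEP (b is live); live-in = []
Stmt 2 'd = 6 * 1': DEAD (d not in live set ['b'])
Stmt 3 'z = 9 + 0': DEAD (z not in live set ['b'])
Stmt 4 'v = b * 1': KEEP (v is live); live-in = ['b']
Stmt 5 'a = v - 3': DEAD (a not in live set ['v'])
Stmt 6 'u = 8': DEAD (u not in live set ['v'])
Stmt 7 'y = u + v': DEAD (y not in live set ['v'])
Stmt 8 't = 3 + u': DEAD (t not in live set ['v'])
Stmt 9 'return v': KEEP (return); live-in = ['v']
Removed statement numbers: [2, 3, 5, 6, 7, 8]
Surviving IR:
  b = 7
  v = b * 1
  return v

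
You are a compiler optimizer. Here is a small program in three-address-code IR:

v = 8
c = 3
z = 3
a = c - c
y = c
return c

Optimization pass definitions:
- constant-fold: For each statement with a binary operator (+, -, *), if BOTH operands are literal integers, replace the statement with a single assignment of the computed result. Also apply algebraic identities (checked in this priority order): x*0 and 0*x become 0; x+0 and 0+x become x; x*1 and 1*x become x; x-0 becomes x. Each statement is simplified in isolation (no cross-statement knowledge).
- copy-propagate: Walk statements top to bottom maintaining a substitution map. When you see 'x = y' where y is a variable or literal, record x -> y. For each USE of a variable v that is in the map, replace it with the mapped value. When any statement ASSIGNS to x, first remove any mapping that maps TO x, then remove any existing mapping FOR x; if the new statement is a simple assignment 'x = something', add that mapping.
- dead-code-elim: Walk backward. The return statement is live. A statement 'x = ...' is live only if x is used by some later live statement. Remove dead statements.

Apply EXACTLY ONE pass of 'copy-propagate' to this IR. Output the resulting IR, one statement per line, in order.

Applying copy-propagate statement-by-statement:
  [1] v = 8  (unchanged)
  [2] c = 3  (unchanged)
  [3] z = 3  (unchanged)
  [4] a = c - c  -> a = 3 - 3
  [5] y = c  -> y = 3
  [6] return c  -> return 3
Result (6 stmts):
  v = 8
  c = 3
  z = 3
  a = 3 - 3
  y = 3
  return 3

Answer: v = 8
c = 3
z = 3
a = 3 - 3
y = 3
return 3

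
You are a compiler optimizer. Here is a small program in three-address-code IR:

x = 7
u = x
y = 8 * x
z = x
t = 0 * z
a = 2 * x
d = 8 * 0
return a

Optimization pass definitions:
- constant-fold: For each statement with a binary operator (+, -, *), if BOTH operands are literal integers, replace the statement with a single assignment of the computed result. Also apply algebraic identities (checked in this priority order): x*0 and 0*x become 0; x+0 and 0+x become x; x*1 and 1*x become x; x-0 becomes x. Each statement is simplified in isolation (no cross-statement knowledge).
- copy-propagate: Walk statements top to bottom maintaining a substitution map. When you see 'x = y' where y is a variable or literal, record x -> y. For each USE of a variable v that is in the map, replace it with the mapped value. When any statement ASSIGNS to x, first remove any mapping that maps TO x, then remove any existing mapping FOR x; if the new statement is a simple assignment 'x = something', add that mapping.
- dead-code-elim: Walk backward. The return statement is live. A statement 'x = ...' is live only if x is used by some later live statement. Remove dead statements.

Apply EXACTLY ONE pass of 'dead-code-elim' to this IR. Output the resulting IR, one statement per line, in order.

Answer: x = 7
a = 2 * x
return a

Derivation:
Applying dead-code-elim statement-by-statement:
  [8] return a  -> KEEP (return); live=['a']
  [7] d = 8 * 0  -> DEAD (d not live)
  [6] a = 2 * x  -> KEEP; live=['x']
  [5] t = 0 * z  -> DEAD (t not live)
  [4] z = x  -> DEAD (z not live)
  [3] y = 8 * x  -> DEAD (y not live)
  [2] u = x  -> DEAD (u not live)
  [1] x = 7  -> KEEP; live=[]
Result (3 stmts):
  x = 7
  a = 2 * x
  return a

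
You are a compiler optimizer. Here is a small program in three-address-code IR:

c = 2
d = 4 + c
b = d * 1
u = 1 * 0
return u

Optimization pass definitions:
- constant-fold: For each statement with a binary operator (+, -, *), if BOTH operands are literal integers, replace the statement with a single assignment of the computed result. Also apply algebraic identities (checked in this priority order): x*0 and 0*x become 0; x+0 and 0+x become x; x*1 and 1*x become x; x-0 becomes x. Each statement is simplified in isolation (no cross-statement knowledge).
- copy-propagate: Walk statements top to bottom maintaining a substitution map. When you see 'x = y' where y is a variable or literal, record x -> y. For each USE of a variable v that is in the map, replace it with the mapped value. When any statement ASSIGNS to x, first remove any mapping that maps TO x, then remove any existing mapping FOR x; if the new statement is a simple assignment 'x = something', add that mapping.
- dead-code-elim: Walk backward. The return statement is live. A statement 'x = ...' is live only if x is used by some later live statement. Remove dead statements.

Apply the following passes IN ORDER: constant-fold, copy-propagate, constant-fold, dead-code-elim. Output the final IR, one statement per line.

Answer: return 0

Derivation:
Initial IR:
  c = 2
  d = 4 + c
  b = d * 1
  u = 1 * 0
  return u
After constant-fold (5 stmts):
  c = 2
  d = 4 + c
  b = d
  u = 0
  return u
After copy-propagate (5 stmts):
  c = 2
  d = 4 + 2
  b = d
  u = 0
  return 0
After constant-fold (5 stmts):
  c = 2
  d = 6
  b = d
  u = 0
  return 0
After dead-code-elim (1 stmts):
  return 0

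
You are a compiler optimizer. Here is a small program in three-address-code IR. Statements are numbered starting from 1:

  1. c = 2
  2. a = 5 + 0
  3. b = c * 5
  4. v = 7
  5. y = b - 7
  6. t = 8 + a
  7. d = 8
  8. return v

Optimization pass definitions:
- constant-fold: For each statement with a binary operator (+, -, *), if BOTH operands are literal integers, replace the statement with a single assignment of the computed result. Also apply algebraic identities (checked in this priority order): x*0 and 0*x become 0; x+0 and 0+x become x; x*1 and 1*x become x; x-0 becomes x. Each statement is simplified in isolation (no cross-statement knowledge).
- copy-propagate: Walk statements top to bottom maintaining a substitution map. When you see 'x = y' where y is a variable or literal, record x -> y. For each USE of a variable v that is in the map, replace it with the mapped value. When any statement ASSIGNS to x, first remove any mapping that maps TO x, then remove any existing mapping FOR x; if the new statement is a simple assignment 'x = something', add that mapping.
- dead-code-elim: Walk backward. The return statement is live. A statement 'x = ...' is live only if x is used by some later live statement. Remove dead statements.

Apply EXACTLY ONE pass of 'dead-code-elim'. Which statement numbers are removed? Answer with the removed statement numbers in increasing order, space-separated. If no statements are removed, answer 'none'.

Answer: 1 2 3 5 6 7

Derivation:
Backward liveness scan:
Stmt 1 'c = 2': DEAD (c not in live set [])
Stmt 2 'a = 5 + 0': DEAD (a not in live set [])
Stmt 3 'b = c * 5': DEAD (b not in live set [])
Stmt 4 'v = 7': KEEP (v is live); live-in = []
Stmt 5 'y = b - 7': DEAD (y not in live set ['v'])
Stmt 6 't = 8 + a': DEAD (t not in live set ['v'])
Stmt 7 'd = 8': DEAD (d not in live set ['v'])
Stmt 8 'return v': KEEP (return); live-in = ['v']
Removed statement numbers: [1, 2, 3, 5, 6, 7]
Surviving IR:
  v = 7
  return v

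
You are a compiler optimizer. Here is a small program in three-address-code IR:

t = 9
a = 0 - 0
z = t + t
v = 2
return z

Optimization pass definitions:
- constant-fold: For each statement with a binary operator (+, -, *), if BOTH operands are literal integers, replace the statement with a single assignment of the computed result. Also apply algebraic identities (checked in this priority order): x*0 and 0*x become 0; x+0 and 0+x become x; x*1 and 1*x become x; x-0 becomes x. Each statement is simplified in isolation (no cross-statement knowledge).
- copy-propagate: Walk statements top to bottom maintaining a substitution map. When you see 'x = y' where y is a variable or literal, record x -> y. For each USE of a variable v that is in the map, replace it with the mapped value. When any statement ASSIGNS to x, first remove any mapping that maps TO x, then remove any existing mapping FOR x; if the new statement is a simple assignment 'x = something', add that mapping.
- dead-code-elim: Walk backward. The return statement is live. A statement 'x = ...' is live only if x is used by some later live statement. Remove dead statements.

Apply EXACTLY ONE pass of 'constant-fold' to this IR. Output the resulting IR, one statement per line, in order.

Answer: t = 9
a = 0
z = t + t
v = 2
return z

Derivation:
Applying constant-fold statement-by-statement:
  [1] t = 9  (unchanged)
  [2] a = 0 - 0  -> a = 0
  [3] z = t + t  (unchanged)
  [4] v = 2  (unchanged)
  [5] return z  (unchanged)
Result (5 stmts):
  t = 9
  a = 0
  z = t + t
  v = 2
  return z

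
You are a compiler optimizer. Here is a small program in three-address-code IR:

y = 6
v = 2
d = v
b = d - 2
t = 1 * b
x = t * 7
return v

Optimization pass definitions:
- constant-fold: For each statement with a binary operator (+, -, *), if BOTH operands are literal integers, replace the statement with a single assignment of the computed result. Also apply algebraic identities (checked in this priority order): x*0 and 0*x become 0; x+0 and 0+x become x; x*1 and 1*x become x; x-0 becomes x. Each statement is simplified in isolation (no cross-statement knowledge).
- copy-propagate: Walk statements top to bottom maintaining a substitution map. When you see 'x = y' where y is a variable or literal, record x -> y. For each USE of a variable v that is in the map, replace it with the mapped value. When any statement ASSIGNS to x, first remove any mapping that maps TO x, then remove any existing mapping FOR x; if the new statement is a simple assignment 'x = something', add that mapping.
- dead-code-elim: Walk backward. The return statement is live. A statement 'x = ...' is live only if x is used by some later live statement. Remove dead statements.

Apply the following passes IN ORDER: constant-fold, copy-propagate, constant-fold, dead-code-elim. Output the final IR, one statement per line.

Initial IR:
  y = 6
  v = 2
  d = v
  b = d - 2
  t = 1 * b
  x = t * 7
  return v
After constant-fold (7 stmts):
  y = 6
  v = 2
  d = v
  b = d - 2
  t = b
  x = t * 7
  return v
After copy-propagate (7 stmts):
  y = 6
  v = 2
  d = 2
  b = 2 - 2
  t = b
  x = b * 7
  return 2
After constant-fold (7 stmts):
  y = 6
  v = 2
  d = 2
  b = 0
  t = b
  x = b * 7
  return 2
After dead-code-elim (1 stmts):
  return 2

Answer: return 2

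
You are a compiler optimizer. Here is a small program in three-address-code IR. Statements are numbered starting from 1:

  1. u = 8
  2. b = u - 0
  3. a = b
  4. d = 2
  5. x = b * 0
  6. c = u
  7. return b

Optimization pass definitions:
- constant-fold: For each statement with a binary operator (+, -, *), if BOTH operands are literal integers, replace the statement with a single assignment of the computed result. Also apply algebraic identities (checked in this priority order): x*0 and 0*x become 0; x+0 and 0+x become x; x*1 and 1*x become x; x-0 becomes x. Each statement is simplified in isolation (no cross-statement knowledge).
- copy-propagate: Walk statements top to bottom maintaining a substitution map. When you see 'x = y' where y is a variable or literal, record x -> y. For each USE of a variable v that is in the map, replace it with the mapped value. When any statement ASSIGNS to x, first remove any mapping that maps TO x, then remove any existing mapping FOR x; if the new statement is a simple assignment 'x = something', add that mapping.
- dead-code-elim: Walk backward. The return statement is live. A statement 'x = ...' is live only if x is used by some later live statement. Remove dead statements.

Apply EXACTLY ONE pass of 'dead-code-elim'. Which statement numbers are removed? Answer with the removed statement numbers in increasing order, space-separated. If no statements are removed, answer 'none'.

Answer: 3 4 5 6

Derivation:
Backward liveness scan:
Stmt 1 'u = 8': KEEP (u is live); live-in = []
Stmt 2 'b = u - 0': KEEP (b is live); live-in = ['u']
Stmt 3 'a = b': DEAD (a not in live set ['b'])
Stmt 4 'd = 2': DEAD (d not in live set ['b'])
Stmt 5 'x = b * 0': DEAD (x not in live set ['b'])
Stmt 6 'c = u': DEAD (c not in live set ['b'])
Stmt 7 'return b': KEEP (return); live-in = ['b']
Removed statement numbers: [3, 4, 5, 6]
Surviving IR:
  u = 8
  b = u - 0
  return b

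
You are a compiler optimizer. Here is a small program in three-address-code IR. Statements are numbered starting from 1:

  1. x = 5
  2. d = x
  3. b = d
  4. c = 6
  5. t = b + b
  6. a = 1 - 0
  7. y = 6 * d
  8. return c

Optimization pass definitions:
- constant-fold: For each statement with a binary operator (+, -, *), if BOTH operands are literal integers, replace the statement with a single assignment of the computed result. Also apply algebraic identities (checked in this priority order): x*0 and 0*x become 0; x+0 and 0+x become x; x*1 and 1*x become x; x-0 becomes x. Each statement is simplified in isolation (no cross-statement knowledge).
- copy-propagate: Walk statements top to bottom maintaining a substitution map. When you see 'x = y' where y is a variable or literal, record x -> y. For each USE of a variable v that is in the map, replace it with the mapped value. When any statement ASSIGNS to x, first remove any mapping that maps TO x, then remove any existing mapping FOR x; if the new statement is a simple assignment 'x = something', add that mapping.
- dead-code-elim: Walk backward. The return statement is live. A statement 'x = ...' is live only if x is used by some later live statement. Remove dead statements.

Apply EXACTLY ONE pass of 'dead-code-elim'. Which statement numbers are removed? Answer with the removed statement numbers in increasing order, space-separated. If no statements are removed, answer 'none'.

Answer: 1 2 3 5 6 7

Derivation:
Backward liveness scan:
Stmt 1 'x = 5': DEAD (x not in live set [])
Stmt 2 'd = x': DEAD (d not in live set [])
Stmt 3 'b = d': DEAD (b not in live set [])
Stmt 4 'c = 6': KEEP (c is live); live-in = []
Stmt 5 't = b + b': DEAD (t not in live set ['c'])
Stmt 6 'a = 1 - 0': DEAD (a not in live set ['c'])
Stmt 7 'y = 6 * d': DEAD (y not in live set ['c'])
Stmt 8 'return c': KEEP (return); live-in = ['c']
Removed statement numbers: [1, 2, 3, 5, 6, 7]
Surviving IR:
  c = 6
  return c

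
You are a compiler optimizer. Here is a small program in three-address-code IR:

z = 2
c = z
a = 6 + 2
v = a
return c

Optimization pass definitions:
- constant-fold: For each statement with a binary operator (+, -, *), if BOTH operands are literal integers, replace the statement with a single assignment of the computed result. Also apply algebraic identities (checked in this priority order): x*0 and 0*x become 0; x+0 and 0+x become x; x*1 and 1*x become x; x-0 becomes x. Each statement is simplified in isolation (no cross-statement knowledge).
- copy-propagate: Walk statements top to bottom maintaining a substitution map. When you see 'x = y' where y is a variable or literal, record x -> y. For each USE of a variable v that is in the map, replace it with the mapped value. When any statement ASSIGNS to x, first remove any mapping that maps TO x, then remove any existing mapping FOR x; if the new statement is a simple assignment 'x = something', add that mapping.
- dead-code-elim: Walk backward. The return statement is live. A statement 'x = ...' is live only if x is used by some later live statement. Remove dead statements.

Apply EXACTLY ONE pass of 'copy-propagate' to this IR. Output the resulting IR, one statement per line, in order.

Applying copy-propagate statement-by-statement:
  [1] z = 2  (unchanged)
  [2] c = z  -> c = 2
  [3] a = 6 + 2  (unchanged)
  [4] v = a  (unchanged)
  [5] return c  -> return 2
Result (5 stmts):
  z = 2
  c = 2
  a = 6 + 2
  v = a
  return 2

Answer: z = 2
c = 2
a = 6 + 2
v = a
return 2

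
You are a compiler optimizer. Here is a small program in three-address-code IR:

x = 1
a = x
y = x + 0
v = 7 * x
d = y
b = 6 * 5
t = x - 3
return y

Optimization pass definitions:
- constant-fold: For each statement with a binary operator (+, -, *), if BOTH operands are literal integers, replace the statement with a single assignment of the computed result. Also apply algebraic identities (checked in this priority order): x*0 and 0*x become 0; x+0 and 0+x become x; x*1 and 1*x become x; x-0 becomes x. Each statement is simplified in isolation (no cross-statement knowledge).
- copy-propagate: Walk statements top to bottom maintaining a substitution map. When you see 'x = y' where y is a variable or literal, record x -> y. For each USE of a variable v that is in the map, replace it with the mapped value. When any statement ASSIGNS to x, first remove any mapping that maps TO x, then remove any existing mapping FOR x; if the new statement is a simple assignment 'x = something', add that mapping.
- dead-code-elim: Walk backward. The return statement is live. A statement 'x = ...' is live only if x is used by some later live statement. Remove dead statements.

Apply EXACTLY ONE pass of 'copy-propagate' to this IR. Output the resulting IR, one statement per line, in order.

Answer: x = 1
a = 1
y = 1 + 0
v = 7 * 1
d = y
b = 6 * 5
t = 1 - 3
return y

Derivation:
Applying copy-propagate statement-by-statement:
  [1] x = 1  (unchanged)
  [2] a = x  -> a = 1
  [3] y = x + 0  -> y = 1 + 0
  [4] v = 7 * x  -> v = 7 * 1
  [5] d = y  (unchanged)
  [6] b = 6 * 5  (unchanged)
  [7] t = x - 3  -> t = 1 - 3
  [8] return y  (unchanged)
Result (8 stmts):
  x = 1
  a = 1
  y = 1 + 0
  v = 7 * 1
  d = y
  b = 6 * 5
  t = 1 - 3
  return y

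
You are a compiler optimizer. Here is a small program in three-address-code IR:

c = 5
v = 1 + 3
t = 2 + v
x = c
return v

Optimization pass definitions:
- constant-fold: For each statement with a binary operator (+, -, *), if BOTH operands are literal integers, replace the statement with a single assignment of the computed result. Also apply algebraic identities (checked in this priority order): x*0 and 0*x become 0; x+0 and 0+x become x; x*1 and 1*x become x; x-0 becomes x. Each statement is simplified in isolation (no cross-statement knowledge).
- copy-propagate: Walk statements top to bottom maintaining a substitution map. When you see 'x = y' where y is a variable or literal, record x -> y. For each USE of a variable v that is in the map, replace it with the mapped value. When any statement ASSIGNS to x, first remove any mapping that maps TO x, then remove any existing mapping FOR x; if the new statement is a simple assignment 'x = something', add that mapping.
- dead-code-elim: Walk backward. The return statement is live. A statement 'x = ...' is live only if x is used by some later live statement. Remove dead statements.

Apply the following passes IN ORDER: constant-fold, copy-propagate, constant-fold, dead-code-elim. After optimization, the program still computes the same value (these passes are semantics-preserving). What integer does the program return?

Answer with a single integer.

Initial IR:
  c = 5
  v = 1 + 3
  t = 2 + v
  x = c
  return v
After constant-fold (5 stmts):
  c = 5
  v = 4
  t = 2 + v
  x = c
  return v
After copy-propagate (5 stmts):
  c = 5
  v = 4
  t = 2 + 4
  x = 5
  return 4
After constant-fold (5 stmts):
  c = 5
  v = 4
  t = 6
  x = 5
  return 4
After dead-code-elim (1 stmts):
  return 4
Evaluate:
  c = 5  =>  c = 5
  v = 1 + 3  =>  v = 4
  t = 2 + v  =>  t = 6
  x = c  =>  x = 5
  return v = 4

Answer: 4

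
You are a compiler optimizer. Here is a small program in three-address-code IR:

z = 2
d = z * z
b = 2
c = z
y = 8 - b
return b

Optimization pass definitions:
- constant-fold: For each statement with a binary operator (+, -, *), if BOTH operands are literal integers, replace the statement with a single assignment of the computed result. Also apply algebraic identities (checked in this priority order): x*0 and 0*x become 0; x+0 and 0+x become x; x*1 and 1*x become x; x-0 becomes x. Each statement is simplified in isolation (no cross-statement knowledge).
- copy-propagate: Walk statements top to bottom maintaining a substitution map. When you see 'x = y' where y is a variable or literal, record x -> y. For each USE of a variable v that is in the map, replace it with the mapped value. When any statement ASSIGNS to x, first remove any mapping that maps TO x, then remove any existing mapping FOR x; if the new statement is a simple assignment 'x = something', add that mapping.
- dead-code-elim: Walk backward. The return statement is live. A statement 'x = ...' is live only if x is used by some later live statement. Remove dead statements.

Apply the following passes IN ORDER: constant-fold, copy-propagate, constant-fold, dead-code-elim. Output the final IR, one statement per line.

Initial IR:
  z = 2
  d = z * z
  b = 2
  c = z
  y = 8 - b
  return b
After constant-fold (6 stmts):
  z = 2
  d = z * z
  b = 2
  c = z
  y = 8 - b
  return b
After copy-propagate (6 stmts):
  z = 2
  d = 2 * 2
  b = 2
  c = 2
  y = 8 - 2
  return 2
After constant-fold (6 stmts):
  z = 2
  d = 4
  b = 2
  c = 2
  y = 6
  return 2
After dead-code-elim (1 stmts):
  return 2

Answer: return 2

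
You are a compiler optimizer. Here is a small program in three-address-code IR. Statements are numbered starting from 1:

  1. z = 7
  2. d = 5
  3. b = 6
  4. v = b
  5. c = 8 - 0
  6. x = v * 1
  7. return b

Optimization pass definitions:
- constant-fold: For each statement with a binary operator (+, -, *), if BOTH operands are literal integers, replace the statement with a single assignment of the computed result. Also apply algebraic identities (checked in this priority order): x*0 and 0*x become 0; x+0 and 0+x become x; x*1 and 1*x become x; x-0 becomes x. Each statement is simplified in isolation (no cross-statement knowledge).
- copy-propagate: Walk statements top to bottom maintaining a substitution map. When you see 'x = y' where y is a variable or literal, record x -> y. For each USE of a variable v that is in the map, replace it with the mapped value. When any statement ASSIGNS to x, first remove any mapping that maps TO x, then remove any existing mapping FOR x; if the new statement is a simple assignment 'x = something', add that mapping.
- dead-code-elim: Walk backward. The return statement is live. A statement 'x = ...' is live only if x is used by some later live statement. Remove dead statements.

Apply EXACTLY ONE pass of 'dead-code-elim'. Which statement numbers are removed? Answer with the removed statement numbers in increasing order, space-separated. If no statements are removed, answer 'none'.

Answer: 1 2 4 5 6

Derivation:
Backward liveness scan:
Stmt 1 'z = 7': DEAD (z not in live set [])
Stmt 2 'd = 5': DEAD (d not in live set [])
Stmt 3 'b = 6': KEEP (b is live); live-in = []
Stmt 4 'v = b': DEAD (v not in live set ['b'])
Stmt 5 'c = 8 - 0': DEAD (c not in live set ['b'])
Stmt 6 'x = v * 1': DEAD (x not in live set ['b'])
Stmt 7 'return b': KEEP (return); live-in = ['b']
Removed statement numbers: [1, 2, 4, 5, 6]
Surviving IR:
  b = 6
  return b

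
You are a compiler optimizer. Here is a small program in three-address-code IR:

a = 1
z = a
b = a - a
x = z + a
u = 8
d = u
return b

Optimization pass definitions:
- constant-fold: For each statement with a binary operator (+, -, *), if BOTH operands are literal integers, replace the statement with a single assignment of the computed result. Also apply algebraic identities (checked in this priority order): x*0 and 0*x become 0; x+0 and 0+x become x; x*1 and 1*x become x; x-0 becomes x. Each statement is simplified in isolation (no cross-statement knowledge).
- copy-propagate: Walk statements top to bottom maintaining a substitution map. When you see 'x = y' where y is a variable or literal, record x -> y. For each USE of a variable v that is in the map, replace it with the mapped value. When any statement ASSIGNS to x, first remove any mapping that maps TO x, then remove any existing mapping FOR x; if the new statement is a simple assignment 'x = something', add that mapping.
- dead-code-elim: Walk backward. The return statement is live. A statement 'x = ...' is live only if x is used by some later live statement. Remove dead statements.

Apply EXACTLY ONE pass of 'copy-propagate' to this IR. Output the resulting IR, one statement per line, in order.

Answer: a = 1
z = 1
b = 1 - 1
x = 1 + 1
u = 8
d = 8
return b

Derivation:
Applying copy-propagate statement-by-statement:
  [1] a = 1  (unchanged)
  [2] z = a  -> z = 1
  [3] b = a - a  -> b = 1 - 1
  [4] x = z + a  -> x = 1 + 1
  [5] u = 8  (unchanged)
  [6] d = u  -> d = 8
  [7] return b  (unchanged)
Result (7 stmts):
  a = 1
  z = 1
  b = 1 - 1
  x = 1 + 1
  u = 8
  d = 8
  return b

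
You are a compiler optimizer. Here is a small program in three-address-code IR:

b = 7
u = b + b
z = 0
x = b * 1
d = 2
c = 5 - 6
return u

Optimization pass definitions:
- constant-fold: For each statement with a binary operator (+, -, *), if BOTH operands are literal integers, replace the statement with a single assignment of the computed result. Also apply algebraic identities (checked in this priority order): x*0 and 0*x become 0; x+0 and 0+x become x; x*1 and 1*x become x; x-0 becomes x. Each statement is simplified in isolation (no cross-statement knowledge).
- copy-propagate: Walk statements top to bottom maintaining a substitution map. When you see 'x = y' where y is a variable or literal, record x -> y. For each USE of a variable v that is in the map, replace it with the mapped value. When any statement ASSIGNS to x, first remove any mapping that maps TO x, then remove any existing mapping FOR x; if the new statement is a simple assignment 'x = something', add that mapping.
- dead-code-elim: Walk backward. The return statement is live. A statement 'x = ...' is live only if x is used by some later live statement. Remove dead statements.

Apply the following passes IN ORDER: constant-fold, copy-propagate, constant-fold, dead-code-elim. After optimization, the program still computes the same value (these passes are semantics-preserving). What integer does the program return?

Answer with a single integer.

Initial IR:
  b = 7
  u = b + b
  z = 0
  x = b * 1
  d = 2
  c = 5 - 6
  return u
After constant-fold (7 stmts):
  b = 7
  u = b + b
  z = 0
  x = b
  d = 2
  c = -1
  return u
After copy-propagate (7 stmts):
  b = 7
  u = 7 + 7
  z = 0
  x = 7
  d = 2
  c = -1
  return u
After constant-fold (7 stmts):
  b = 7
  u = 14
  z = 0
  x = 7
  d = 2
  c = -1
  return u
After dead-code-elim (2 stmts):
  u = 14
  return u
Evaluate:
  b = 7  =>  b = 7
  u = b + b  =>  u = 14
  z = 0  =>  z = 0
  x = b * 1  =>  x = 7
  d = 2  =>  d = 2
  c = 5 - 6  =>  c = -1
  return u = 14

Answer: 14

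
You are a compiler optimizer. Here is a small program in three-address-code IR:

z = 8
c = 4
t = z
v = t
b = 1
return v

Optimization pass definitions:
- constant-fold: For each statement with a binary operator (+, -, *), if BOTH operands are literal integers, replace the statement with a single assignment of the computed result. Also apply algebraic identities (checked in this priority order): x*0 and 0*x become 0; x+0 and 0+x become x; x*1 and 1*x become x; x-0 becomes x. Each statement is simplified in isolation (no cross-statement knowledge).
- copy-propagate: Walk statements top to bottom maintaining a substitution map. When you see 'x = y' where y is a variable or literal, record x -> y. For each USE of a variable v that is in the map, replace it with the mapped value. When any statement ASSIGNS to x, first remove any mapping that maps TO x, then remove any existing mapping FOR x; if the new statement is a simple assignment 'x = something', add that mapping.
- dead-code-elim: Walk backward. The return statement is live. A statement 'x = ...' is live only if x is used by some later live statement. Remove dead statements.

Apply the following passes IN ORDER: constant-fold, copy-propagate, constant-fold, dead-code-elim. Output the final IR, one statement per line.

Initial IR:
  z = 8
  c = 4
  t = z
  v = t
  b = 1
  return v
After constant-fold (6 stmts):
  z = 8
  c = 4
  t = z
  v = t
  b = 1
  return v
After copy-propagate (6 stmts):
  z = 8
  c = 4
  t = 8
  v = 8
  b = 1
  return 8
After constant-fold (6 stmts):
  z = 8
  c = 4
  t = 8
  v = 8
  b = 1
  return 8
After dead-code-elim (1 stmts):
  return 8

Answer: return 8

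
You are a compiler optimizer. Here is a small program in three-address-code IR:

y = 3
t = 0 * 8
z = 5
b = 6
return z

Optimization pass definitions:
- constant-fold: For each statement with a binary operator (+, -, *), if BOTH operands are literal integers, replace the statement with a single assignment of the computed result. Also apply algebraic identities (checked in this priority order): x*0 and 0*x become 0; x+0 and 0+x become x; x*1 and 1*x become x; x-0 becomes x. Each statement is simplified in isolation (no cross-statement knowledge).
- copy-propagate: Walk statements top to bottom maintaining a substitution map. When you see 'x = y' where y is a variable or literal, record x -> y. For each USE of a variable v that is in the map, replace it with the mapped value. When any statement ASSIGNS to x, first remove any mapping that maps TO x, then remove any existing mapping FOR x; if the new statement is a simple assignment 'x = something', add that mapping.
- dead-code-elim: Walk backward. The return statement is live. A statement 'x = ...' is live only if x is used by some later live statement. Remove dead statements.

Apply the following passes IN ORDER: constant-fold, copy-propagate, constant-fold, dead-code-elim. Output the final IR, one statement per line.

Initial IR:
  y = 3
  t = 0 * 8
  z = 5
  b = 6
  return z
After constant-fold (5 stmts):
  y = 3
  t = 0
  z = 5
  b = 6
  return z
After copy-propagate (5 stmts):
  y = 3
  t = 0
  z = 5
  b = 6
  return 5
After constant-fold (5 stmts):
  y = 3
  t = 0
  z = 5
  b = 6
  return 5
After dead-code-elim (1 stmts):
  return 5

Answer: return 5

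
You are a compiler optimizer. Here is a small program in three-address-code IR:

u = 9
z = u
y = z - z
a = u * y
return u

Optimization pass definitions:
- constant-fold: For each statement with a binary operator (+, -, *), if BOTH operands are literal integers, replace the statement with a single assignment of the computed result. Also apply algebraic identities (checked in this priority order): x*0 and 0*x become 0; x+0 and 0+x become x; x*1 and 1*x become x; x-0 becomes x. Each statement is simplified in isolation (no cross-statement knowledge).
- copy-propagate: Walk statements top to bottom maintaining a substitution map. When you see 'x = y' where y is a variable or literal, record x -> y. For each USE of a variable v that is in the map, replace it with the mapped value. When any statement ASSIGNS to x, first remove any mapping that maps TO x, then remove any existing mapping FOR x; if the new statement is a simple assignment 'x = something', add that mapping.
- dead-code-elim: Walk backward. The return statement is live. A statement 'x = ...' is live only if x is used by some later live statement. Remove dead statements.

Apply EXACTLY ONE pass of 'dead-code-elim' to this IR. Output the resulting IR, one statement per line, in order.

Answer: u = 9
return u

Derivation:
Applying dead-code-elim statement-by-statement:
  [5] return u  -> KEEP (return); live=['u']
  [4] a = u * y  -> DEAD (a not live)
  [3] y = z - z  -> DEAD (y not live)
  [2] z = u  -> DEAD (z not live)
  [1] u = 9  -> KEEP; live=[]
Result (2 stmts):
  u = 9
  return u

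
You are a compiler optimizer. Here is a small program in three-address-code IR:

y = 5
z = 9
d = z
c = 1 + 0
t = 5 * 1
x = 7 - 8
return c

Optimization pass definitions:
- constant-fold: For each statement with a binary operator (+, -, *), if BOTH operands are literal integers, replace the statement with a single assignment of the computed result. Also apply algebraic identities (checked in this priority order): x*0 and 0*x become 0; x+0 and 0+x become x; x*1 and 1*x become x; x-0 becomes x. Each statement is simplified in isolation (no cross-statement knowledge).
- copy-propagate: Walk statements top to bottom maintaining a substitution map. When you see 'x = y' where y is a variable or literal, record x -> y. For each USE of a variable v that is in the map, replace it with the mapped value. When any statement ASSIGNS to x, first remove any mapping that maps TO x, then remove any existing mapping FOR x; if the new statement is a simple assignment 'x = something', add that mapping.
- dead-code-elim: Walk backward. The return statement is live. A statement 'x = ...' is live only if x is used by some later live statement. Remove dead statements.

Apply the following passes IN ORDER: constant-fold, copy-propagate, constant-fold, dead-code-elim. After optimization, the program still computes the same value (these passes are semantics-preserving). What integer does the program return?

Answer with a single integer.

Initial IR:
  y = 5
  z = 9
  d = z
  c = 1 + 0
  t = 5 * 1
  x = 7 - 8
  return c
After constant-fold (7 stmts):
  y = 5
  z = 9
  d = z
  c = 1
  t = 5
  x = -1
  return c
After copy-propagate (7 stmts):
  y = 5
  z = 9
  d = 9
  c = 1
  t = 5
  x = -1
  return 1
After constant-fold (7 stmts):
  y = 5
  z = 9
  d = 9
  c = 1
  t = 5
  x = -1
  return 1
After dead-code-elim (1 stmts):
  return 1
Evaluate:
  y = 5  =>  y = 5
  z = 9  =>  z = 9
  d = z  =>  d = 9
  c = 1 + 0  =>  c = 1
  t = 5 * 1  =>  t = 5
  x = 7 - 8  =>  x = -1
  return c = 1

Answer: 1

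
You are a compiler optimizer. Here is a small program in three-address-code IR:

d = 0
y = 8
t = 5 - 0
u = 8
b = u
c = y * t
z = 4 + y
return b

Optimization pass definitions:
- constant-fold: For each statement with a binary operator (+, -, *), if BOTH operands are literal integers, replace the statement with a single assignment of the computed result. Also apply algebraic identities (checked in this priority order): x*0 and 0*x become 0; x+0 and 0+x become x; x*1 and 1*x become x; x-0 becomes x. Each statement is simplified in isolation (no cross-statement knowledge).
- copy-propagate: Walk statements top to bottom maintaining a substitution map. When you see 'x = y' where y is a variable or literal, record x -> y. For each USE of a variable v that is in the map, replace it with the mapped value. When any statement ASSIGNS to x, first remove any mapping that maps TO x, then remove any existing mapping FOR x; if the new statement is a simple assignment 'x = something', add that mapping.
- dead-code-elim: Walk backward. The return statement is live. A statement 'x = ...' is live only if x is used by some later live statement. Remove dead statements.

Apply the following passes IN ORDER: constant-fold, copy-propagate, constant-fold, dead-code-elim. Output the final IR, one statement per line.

Answer: return 8

Derivation:
Initial IR:
  d = 0
  y = 8
  t = 5 - 0
  u = 8
  b = u
  c = y * t
  z = 4 + y
  return b
After constant-fold (8 stmts):
  d = 0
  y = 8
  t = 5
  u = 8
  b = u
  c = y * t
  z = 4 + y
  return b
After copy-propagate (8 stmts):
  d = 0
  y = 8
  t = 5
  u = 8
  b = 8
  c = 8 * 5
  z = 4 + 8
  return 8
After constant-fold (8 stmts):
  d = 0
  y = 8
  t = 5
  u = 8
  b = 8
  c = 40
  z = 12
  return 8
After dead-code-elim (1 stmts):
  return 8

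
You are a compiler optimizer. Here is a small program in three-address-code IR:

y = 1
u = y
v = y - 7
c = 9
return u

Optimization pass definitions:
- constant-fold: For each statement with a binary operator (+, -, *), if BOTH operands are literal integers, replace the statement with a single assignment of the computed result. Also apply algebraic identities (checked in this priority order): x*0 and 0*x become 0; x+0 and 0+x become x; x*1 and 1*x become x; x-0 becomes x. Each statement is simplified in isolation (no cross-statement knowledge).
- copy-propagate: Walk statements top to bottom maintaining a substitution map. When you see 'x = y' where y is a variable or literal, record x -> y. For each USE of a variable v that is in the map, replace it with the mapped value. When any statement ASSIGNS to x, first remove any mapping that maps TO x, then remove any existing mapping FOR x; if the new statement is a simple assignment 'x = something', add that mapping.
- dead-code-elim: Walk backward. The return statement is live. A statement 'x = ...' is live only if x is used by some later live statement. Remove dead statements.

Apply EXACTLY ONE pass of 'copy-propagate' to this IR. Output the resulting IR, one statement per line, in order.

Answer: y = 1
u = 1
v = 1 - 7
c = 9
return 1

Derivation:
Applying copy-propagate statement-by-statement:
  [1] y = 1  (unchanged)
  [2] u = y  -> u = 1
  [3] v = y - 7  -> v = 1 - 7
  [4] c = 9  (unchanged)
  [5] return u  -> return 1
Result (5 stmts):
  y = 1
  u = 1
  v = 1 - 7
  c = 9
  return 1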